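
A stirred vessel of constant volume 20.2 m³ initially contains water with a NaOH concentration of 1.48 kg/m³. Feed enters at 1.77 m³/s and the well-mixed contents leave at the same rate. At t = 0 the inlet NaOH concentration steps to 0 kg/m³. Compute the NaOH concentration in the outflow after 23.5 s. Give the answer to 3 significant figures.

Accumulation = in − out for the solute gives V dC/dt = Q(C_in − C).
So dC/dt = (C_in − C)/τ with τ = V/Q = 20.2/1.77 = 11.412 s.
Solution: C(t) = C_in + (C₀ − C_in) e^(−t/τ).
C(23.5) = 0 + (1.48 − 0)·e^(−23.5/11.412) = 0 + (1.4800)·0.12756 = 0.18879 kg/m³.

0.189 kg/m³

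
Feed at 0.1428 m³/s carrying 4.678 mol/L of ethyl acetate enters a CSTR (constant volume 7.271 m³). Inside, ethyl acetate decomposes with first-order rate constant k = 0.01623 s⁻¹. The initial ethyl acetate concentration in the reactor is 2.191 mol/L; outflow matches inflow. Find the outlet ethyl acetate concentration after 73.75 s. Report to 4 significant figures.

2.535 mol/L

Species balance: V dC/dt = Q C_in − Q C − k V C.
dC/dt = (Q/V) C_in − (Q/V + k) C; effective rate a = Q/V + k = 0.0196397 + 0.01623 = 0.0358697 s⁻¹.
C_ss = Q C_in/(Q + kV) = 2.56134 mol/L; C(t) = C_ss + (C₀ − C_ss) e^(−a t).
C(73.75) = 2.56134 + (-0.370338)·e^(−0.0358697·73.75) = 2.56134 + (-0.370338)·0.0709778 = 2.53505 mol/L.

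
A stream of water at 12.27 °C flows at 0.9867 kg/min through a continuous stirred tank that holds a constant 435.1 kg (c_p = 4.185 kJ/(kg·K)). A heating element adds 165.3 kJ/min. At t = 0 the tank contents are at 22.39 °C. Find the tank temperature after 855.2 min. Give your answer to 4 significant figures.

48.00 °C

First-law balance (no shaft work): M c_p dT/dt = ṁ c_p (T_in − T) + 165.3.
τ = M/ṁ = 440.965 min; T_ss = T_in + Q̇/(ṁ c_p) = 12.27 + 165.3/(0.9867·4.185) = 52.3006 °C.
T approaches T_ss exponentially: T(t) = T_ss + (T₀ − T_ss) e^(−t/τ).
T(855.2) = 52.3006 + (-29.9106)·e^(−855.2/440.965) = 52.3006 + (-29.9106)·0.143793 = 47.9997 °C.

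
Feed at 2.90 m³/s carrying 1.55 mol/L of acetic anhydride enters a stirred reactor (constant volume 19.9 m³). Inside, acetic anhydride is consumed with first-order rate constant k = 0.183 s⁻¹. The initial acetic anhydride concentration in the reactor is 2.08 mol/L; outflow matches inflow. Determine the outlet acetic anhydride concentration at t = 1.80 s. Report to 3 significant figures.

1.46 mol/L

Accumulation = in − out − consumed: V dC/dt = Q C_in − Q C − k V C.
This is linear with rate a = Q/V + k = 0.32873 s⁻¹.
C_ss = Q C_in/(Q + kV) = 0.68713 mol/L; C(t) = C_ss + (C₀ − C_ss) e^(−a t).
C(1.80) = 0.68713 + (1.3929)·e^(−0.32873·1.80) = 0.68713 + (1.3929)·0.55338 = 1.4579 mol/L.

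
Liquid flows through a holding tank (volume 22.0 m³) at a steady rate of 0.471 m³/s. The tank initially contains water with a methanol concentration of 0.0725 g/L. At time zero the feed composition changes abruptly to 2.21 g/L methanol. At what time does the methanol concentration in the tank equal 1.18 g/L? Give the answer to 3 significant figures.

Mass balance on the solute (V constant): V dC/dt = Q(C_in − C), so τ = V/Q = 46.709 s.
C(t) = C_in + (C₀ − C_in) e^(−t/τ). Set C = 1.18 and solve for t:
e^(−t/τ) = (C − C_in)/(C₀ − C_in) = (1.18 − 2.21)/(0.0725 − 2.21) = 0.48187
t = −τ ln(…) = 46.709 × 0.73008 = 34.101 s.

34.1 s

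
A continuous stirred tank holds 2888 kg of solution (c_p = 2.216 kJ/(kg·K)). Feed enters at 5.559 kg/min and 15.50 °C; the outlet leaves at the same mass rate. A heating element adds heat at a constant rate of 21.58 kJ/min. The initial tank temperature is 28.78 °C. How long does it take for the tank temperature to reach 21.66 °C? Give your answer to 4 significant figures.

Unsteady energy balance on the tank contents: M c_p dT/dt = ṁ c_p (T_in − T) + 21.58.
τ = M/ṁ = 519.518 min; T_ss = T_in + Q̇/(ṁ c_p) = 17.2518 °C.
T(t) = T_ss + (T₀ − T_ss) e^(−t/τ). Set T = 21.66:
e^(−t/τ) = (21.66 − 17.2518)/(28.78 − 17.2518) = 0.382384
t = −519.518 · ln(0.382384) = 499.428 min.

499.4 min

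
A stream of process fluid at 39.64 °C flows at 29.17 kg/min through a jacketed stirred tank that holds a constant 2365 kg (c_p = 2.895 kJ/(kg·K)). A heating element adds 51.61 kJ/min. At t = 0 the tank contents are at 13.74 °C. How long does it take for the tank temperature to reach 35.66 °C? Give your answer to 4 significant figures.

Heat balance on the well-mixed liquid: M c_p dT/dt = ṁ c_p (T_in − T) + 51.61.
τ = M/ṁ = 81.0764 min; T_ss = T_in + Q̇/(ṁ c_p) = 40.2512 °C.
T(t) = T_ss + (T₀ − T_ss) e^(−t/τ). Set T = 35.66:
e^(−t/τ) = (35.66 − 40.2512)/(13.74 − 40.2512) = 0.173178
t = −81.0764 · ln(0.173178) = 142.162 min.

142.2 min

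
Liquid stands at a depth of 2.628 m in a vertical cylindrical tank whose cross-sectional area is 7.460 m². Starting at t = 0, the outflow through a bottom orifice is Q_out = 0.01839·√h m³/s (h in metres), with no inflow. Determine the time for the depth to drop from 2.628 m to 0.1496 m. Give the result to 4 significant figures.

1001 s

A dh/dt = −Q_out = −0.01839 √h.
∫ h^(−1/2) dh = −(0.01839/A) ∫ dt, giving 2√h = 2√h₀ − (0.01839/A) t.
t = 2A(√h₀ − √h)/0.01839 = 2·7.460·(√2.628 − √0.1496)/0.01839
  = 14.9200 × (1.62111 − 0.386782) / 0.01839 = 1001.42 s.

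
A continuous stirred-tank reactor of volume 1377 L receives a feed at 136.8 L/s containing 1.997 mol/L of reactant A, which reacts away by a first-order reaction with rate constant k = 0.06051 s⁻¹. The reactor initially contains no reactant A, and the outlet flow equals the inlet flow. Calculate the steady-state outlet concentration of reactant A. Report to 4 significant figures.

1.241 mol/L

Accumulation = in − out − consumed: V dC/dt = Q C_in − Q C − k V C.
Steady state (dC/dt = 0): C_ss = Q C_in/(Q + kV) = C_in/(1 + kV/Q).
C_ss = 136.8·1.997/(136.8 + 0.06051·1377) = 273.190/220.122 = 1.24108 mol/L.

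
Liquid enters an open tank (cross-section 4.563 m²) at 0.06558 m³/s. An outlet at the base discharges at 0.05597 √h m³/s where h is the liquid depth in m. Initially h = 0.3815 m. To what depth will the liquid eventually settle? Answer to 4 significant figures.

1.373 m

Level balance: A dh/dt = 0.06558 − 0.05597 √h. Setting dh/dt = 0:
Q_in = 0.05597 √h_ss ⇒ √h_ss = 0.06558/0.05597 = 1.17170.
h_ss = 1.17170² = 1.37288 m. (Since h₀ = 0.3815 m < h_ss, the level will rise toward this value.)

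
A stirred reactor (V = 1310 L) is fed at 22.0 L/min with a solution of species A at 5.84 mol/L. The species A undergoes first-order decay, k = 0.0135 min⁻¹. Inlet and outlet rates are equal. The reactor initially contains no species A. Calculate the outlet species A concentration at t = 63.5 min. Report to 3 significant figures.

2.76 mol/L

V dC/dt = Q(C_in − C) − k V C.
This is linear with rate a = Q/V + k = 0.030294 min⁻¹.
C_ss = Q C_in/(Q + kV) = 3.2375 mol/L; C(t) = C_ss + (C₀ − C_ss) e^(−a t).
C(63.5) = 3.2375 + (-3.2375)·e^(−0.030294·63.5) = 3.2375 + (-3.2375)·0.14607 = 2.7646 mol/L.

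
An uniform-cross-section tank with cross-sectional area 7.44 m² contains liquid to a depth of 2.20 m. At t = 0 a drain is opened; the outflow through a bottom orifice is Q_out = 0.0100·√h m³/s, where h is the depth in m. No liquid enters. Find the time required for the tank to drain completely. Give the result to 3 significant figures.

2210 s

With no inflow, A dh/dt = −0.0100 √h.
∫ h^(−1/2) dh = −(0.0100/A) ∫ dt, giving 2√h = 2√h₀ − (0.0100/A) t.
Set h = 0: 2√h₀ = (0.0100/A) t_empty ⇒ t_empty = 2A√h₀/0.0100.
t_empty = 2·7.44·√2.20/0.0100 = 14.880·1.4832/0.0100 = 2207.1 s.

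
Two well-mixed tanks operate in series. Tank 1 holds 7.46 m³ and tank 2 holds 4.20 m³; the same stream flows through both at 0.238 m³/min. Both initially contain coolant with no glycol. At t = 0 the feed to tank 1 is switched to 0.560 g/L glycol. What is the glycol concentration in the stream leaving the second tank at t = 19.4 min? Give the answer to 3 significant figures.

Time constants: τᵢ = Vᵢ/Q for each well-mixed tank.
τ₁ = 7.46/0.238 = 31.345 min; τ₂ = 4.20/0.238 = 17.647 min.
Tank 1: C₁ = C_in(1 − e^(−t/τ₁)). Tank 2 (τ₁ ≠ τ₂): C₂ = C_in[1 − (τ₁ e^(−t/τ₁) − τ₂ e^(−t/τ₂))/(τ₁ − τ₂)].
At t = 19.4: e^(−t/τ₁) = 0.53852, e^(−t/τ₂) = 0.33309.
C₂ = 0.560·[1 − (31.345·0.53852 − 17.647·0.33309)/(13.697)] = 0.560·0.19682 = 0.11022 g/L.

0.110 g/L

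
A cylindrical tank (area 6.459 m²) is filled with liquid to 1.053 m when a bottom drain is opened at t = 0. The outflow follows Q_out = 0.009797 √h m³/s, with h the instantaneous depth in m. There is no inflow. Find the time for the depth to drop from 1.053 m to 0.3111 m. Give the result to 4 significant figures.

617.6 s

A dh/dt = −Q_out = −0.009797 √h.
This is separable: 2 d(√h)/dt = −0.009797/A, so √h = √h₀ − (0.009797/(2A)) t.
t = 2A(√h₀ − √h)/0.009797 = 2·6.459·(√1.053 − √0.3111)/0.009797
  = 12.9180 × (1.02616 − 0.557763) / 0.009797 = 617.609 s.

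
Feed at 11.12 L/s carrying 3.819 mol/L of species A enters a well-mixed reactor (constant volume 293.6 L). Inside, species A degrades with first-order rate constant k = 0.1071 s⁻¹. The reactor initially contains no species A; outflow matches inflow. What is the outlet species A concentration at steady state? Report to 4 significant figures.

0.9977 mol/L

V dC/dt = Q(C_in − C) − k V C.
At steady state: 0 = Q C_in − (Q + kV) C_ss, so C_ss = Q C_in/(Q + kV).
C_ss = 11.12·3.819/(11.12 + 0.1071·293.6) = 42.4673/42.5646 = 0.997715 mol/L.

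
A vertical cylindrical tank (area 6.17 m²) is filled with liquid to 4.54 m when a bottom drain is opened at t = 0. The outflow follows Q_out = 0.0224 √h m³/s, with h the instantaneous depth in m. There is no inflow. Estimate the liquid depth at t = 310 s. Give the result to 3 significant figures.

2.46 m

With no inflow, A dh/dt = −0.0224 √h.
Separate and integrate: 2(√h − √h₀) = −(0.0224/A) t.
√h = √4.54 − 0.0224·310/(2·6.17) = 2.1307 − 0.56272 = 1.5680.
h = 1.5680² = 2.4586 m.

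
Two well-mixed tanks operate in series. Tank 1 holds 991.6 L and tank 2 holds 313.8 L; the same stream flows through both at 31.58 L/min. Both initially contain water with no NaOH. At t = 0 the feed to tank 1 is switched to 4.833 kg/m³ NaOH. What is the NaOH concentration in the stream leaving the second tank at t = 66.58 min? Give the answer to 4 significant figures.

3.987 kg/m³

Species balance on tank i: dCᵢ/dt = (Cᵢ₋₁ − Cᵢ)/τᵢ with τᵢ = Vᵢ/Q.
τ₁ = 991.6/31.58 = 31.3996 min; τ₂ = 313.8/31.58 = 9.93667 min.
Solving the cascade with C₁(0)=C₂(0)=0 gives C₂(t) = C_in[1 − (τ₁ e^(−t/τ₁) − τ₂ e^(−t/τ₂))/(τ₁ − τ₂)].
At t = 66.58: e^(−t/τ₁) = 0.119983, e^(−t/τ₂) = 0.00123038.
C₂ = 4.833·[1 − (31.3996·0.119983 − 9.93667·0.00123038)/(21.4630)] = 4.833·0.825039 = 3.98741 kg/m³.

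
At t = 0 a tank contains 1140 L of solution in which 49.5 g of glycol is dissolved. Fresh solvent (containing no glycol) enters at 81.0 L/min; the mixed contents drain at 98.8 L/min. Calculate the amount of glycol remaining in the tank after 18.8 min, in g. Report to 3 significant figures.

7.19 g

Let m(t) be the amount of glycol. Volume: V(t) = V₀ + (Q_in − Q_out) t = 1140 − 17.800 t; V(18.8) = 805.36 L.
No glycol enters, so dm/dt = −Q_out · (m/V).
dm/m = −Q_out dt/(V₀ − 17.800 t); integrating gives ln(m/m₀) = −(Q_out/(Q_in−Q_out)) ln(V/V₀).
m = m₀ (V₀/V)^(Q_out/(Q_in−Q_out)) = 49.5 × (1140/805.36)^(-5.5506) = 7.1936 g.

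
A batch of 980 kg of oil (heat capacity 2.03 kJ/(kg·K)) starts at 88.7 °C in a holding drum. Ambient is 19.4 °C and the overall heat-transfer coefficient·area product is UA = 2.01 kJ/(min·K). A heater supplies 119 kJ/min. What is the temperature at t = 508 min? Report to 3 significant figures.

84.6 °C

M c_p dT/dt = −UA(T − T_amb) + Q̇.
dT/dt = (T_ss − T)/τ with T_ss = T_amb + Q̇/UA = 19.4 + 119/2.01 = 78.604 °C, τ = M c_p/UA = 980·2.03/2.01 = 989.75 min.
Integrating: T(t) = T_ss + (T₀ − T_ss) e^(−t/τ).
T(508) = 78.604 + (10.096)·0.59854 = 84.647 °C.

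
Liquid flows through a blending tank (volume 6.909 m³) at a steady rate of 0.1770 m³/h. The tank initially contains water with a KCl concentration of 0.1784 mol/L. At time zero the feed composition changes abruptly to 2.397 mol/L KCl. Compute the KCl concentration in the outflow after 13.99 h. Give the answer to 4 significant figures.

Species balance on the tank: V dC/dt = Q(C_in − C).
Time constant τ = V/Q = 6.909/0.1770 = 39.0339 h.
Integrating: C(t) = C_in + (C₀ − C_in) e^(−t/τ).
C(13.99) = 2.397 + (0.1784 − 2.397)·e^(−13.99/39.0339) = 2.397 + (-2.21860)·0.698789 = 0.846667 mol/L.

0.8467 mol/L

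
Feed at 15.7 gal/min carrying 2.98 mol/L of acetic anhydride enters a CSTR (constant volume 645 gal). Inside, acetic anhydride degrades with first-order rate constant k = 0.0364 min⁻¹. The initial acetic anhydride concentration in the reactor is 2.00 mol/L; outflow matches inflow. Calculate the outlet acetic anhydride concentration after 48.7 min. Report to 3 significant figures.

1.24 mol/L

V dC/dt = Q(C_in − C) − k V C.
dC/dt = (Q/V) C_in − (Q/V + k) C; effective rate a = Q/V + k = 0.024341 + 0.0364 = 0.060741 min⁻¹.
C_ss = Q C_in/(Q + kV) = 1.1942 mol/L; C(t) = C_ss + (C₀ − C_ss) e^(−a t).
C(48.7) = 1.1942 + (0.80581)·e^(−0.060741·48.7) = 1.1942 + (0.80581)·0.051918 = 1.2360 mol/L.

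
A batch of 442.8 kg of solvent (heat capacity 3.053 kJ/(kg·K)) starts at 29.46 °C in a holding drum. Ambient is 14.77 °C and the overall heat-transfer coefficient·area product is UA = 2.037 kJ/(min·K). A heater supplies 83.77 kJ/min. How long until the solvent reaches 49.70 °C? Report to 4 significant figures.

Lumped-capacitance energy balance: M c_p dT/dt = UA(T_amb − T) + Q̇.
τ = M c_p/UA = 663.657 min; T_ss = T_amb + Q̇/UA = 14.77 + 83.77/2.037 = 55.8942 °C.
T(t) = T_ss + (T₀ − T_ss)e^(−t/τ); set T = 49.70:
t = −τ ln[(T − T_ss)/(T₀ − T_ss)] = −663.657 · ln(0.234325) = 962.996 min.

963.0 min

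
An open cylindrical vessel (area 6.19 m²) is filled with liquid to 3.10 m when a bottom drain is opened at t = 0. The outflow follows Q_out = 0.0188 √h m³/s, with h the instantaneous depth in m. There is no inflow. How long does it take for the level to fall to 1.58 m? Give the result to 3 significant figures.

Unsteady balance on liquid volume: A dh/dt = −0.0188 √h.
Separate and integrate: 2(√h − √h₀) = −(0.0188/A) t.
t = 2A(√h₀ − √h)/0.0188 = 2·6.19·(√3.10 − √1.58)/0.0188
  = 12.380 × (1.7607 − 1.2570) / 0.0188 = 331.69 s.

332 s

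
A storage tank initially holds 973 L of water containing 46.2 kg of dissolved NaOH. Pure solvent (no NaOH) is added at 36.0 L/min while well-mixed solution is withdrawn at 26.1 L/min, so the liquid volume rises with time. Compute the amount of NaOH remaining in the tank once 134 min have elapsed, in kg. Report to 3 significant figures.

Total volume: dV/dt = Q_in − Q_out = 9.9000 L/min, so V(t) = 973 + 9.9000 t and V(134) = 2299.6 L.
No NaOH enters, so dm/dt = −Q_out · (m/V).
dm/m = −Q_out dt/(V₀ + 9.9000 t); integrating gives ln(m/m₀) = −(Q_out/(Q_in−Q_out)) ln(V/V₀).
m = m₀ (V₀/V)^(Q_out/(Q_in−Q_out)) = 46.2 × (973/2299.6)^(2.6364) = 4.7847 kg.

4.78 kg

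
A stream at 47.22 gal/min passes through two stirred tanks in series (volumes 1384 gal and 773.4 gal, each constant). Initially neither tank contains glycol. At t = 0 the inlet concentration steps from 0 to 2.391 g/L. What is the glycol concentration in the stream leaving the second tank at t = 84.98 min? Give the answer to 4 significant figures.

2.110 g/L

Time constants: τᵢ = Vᵢ/Q for each well-mixed tank.
τ₁ = 1384/47.22 = 29.3096 min; τ₂ = 773.4/47.22 = 16.3787 min.
Solving the cascade with C₁(0)=C₂(0)=0 gives C₂(t) = C_in[1 − (τ₁ e^(−t/τ₁) − τ₂ e^(−t/τ₂))/(τ₁ − τ₂)].
At t = 84.98: e^(−t/τ₁) = 0.0550568, e^(−t/τ₂) = 0.00558059.
C₂ = 2.391·[1 − (29.3096·0.0550568 − 16.3787·0.00558059)/(12.9310)] = 2.391·0.882275 = 2.10952 g/L.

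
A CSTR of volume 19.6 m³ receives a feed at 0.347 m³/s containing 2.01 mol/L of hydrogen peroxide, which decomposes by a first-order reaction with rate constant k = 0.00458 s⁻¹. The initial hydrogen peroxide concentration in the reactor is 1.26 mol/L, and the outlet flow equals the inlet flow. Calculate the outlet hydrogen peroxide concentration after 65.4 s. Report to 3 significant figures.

Accumulation = in − out − consumed: V dC/dt = Q C_in − Q C − k V C.
This is linear with rate a = Q/V + k = 0.022284 s⁻¹.
C_ss = Q C_in/(Q + kV) = 1.5969 mol/L; C(t) = C_ss + (C₀ − C_ss) e^(−a t).
C(65.4) = 1.5969 + (-0.33689)·e^(−0.022284·65.4) = 1.5969 + (-0.33689)·0.23285 = 1.5184 mol/L.

1.52 mol/L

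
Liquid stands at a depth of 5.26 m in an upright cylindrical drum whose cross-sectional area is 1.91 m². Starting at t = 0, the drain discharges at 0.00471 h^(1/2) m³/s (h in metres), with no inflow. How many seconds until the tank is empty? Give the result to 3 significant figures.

Accumulation of liquid (constant cross-section A): A dh/dt = −0.00471 √h.
∫ h^(−1/2) dh = −(0.00471/A) ∫ dt, giving 2√h = 2√h₀ − (0.00471/A) t.
Tank is empty when √h = 0: t_empty = 2A√h₀/0.00471.
t_empty = 2·1.91·√5.26/0.00471 = 3.8200·2.2935/0.00471 = 1860.1 s.

1860 s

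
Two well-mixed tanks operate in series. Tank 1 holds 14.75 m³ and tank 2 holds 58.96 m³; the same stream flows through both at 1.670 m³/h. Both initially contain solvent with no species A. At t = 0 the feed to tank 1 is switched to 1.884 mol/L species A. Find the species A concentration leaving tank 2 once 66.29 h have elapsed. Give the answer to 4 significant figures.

Time constants: τᵢ = Vᵢ/Q for each well-mixed tank.
τ₁ = 14.75/1.670 = 8.83234 h; τ₂ = 58.96/1.670 = 35.3054 h.
Solving the cascade with C₁(0)=C₂(0)=0 gives C₂(t) = C_in[1 − (τ₁ e^(−t/τ₁) − τ₂ e^(−t/τ₂))/(τ₁ − τ₂)].
At t = 66.29: e^(−t/τ₁) = 0.000550119, e^(−t/τ₂) = 0.152954.
C₂ = 1.884·[1 − (8.83234·0.000550119 − 35.3054·0.152954)/(-26.4731)] = 1.884·0.796199 = 1.50004 mol/L.

1.500 mol/L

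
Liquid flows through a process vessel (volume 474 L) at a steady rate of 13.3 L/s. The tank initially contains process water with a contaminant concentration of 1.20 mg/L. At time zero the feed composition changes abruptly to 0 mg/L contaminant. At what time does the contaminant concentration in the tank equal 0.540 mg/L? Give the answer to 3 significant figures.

Mass balance on the solute (V constant): V dC/dt = Q(C_in − C), so τ = V/Q = 35.639 s.
C(t) = C_in + (C₀ − C_in) e^(−t/τ). Set C = 0.540 and solve for t:
e^(−t/τ) = (C − C_in)/(C₀ − C_in) = (0.540 − 0)/(1.20 − 0) = 0.45000
t = −τ ln(…) = 35.639 × 0.79851 = 28.458 s.

28.5 s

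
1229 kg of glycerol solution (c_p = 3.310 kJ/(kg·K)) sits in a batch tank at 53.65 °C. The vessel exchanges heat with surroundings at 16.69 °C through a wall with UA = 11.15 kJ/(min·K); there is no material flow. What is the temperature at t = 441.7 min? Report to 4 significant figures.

27.70 °C

First-law balance (no shaft work): M c_p dT/dt = −UA(T − T_amb).
dT/dt = (T_ss − T)/τ with T_ss = T_amb = 16.6900 °C, τ = M c_p/UA = 1229·3.310/11.15 = 364.842 min.
This is linear first-order; T(t) = T_ss + (T₀ − T_ss) e^(−t/τ).
T(441.7) = 16.6900 + (36.9600)·0.298000 = 27.7041 °C.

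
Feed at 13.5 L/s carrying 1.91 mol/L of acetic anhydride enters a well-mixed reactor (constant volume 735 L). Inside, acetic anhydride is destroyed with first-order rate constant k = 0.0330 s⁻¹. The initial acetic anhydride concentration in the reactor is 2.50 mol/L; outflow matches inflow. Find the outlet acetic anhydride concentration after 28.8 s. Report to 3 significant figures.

1.10 mol/L

Species balance: V dC/dt = Q C_in − Q C − k V C.
dC/dt = (Q/V) C_in − (Q/V + k) C; effective rate a = Q/V + k = 0.018367 + 0.0330 = 0.051367 s⁻¹.
C_ss = Q C_in/(Q + kV) = 0.68296 mol/L; C(t) = C_ss + (C₀ − C_ss) e^(−a t).
C(28.8) = 0.68296 + (1.8170)·e^(−0.051367·28.8) = 0.68296 + (1.8170)·0.22778 = 1.0968 mol/L.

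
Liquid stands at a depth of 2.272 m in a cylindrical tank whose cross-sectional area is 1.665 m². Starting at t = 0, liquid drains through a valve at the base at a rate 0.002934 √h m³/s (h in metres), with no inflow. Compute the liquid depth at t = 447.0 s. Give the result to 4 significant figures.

1.240 m

Unsteady balance on liquid volume: A dh/dt = −0.002934 √h.
∫ h^(−1/2) dh = −(0.002934/A) ∫ dt, giving 2√h = 2√h₀ − (0.002934/A) t.
√h = √2.272 − 0.002934·447.0/(2·1.665) = 1.50732 − 0.393843 = 1.11347.
h = 1.11347² = 1.23982 m.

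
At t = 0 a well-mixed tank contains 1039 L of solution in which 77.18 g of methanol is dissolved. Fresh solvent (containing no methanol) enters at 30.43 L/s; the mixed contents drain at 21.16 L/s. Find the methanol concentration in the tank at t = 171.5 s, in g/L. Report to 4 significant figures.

Total volume: dV/dt = Q_in − Q_out = 9.27000 L/s, so V(t) = 1039 + 9.27000 t and V(171.5) = 2628.80 L.
Solute balance: dm/dt = 0 − Q_out C = −Q_out m/V(t).
dm/m = −Q_out dt/(V₀ + 9.27000 t); integrating gives ln(m/m₀) = −(Q_out/(Q_in−Q_out)) ln(V/V₀).
m = m₀ (V₀/V)^(Q_out/(Q_in−Q_out)) = 77.18 × (1039/2628.80)^(2.28263) = 9.27423 g.
C = m/V = 9.27423/2628.80 = 0.00352793 g/L.

0.003528 g/L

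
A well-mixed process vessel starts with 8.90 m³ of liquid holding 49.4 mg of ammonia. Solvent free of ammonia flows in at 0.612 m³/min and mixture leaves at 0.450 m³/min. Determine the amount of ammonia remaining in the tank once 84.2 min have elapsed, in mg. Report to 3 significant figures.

Total volume: dV/dt = Q_in − Q_out = 0.16200 m³/min, so V(t) = 8.90 + 0.16200 t and V(84.2) = 22.540 m³.
Solute balance: dm/dt = 0 − Q_out C = −Q_out m/V(t).
Separate: dm/m = −Q_out dt/V(t) ⇒ ln(m/m₀) = −(Q_out/(Q_in−Q_out)) ln(V/V₀).
m = m₀ (V₀/V)^(Q_out/(Q_in−Q_out)) = 49.4 × (8.90/22.540)^(2.7778) = 3.7385 mg.

3.74 mg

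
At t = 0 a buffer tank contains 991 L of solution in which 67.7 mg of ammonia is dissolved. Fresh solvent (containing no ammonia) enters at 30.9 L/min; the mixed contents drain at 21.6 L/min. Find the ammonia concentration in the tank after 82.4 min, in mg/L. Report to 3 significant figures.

Let m(t) be the amount of ammonia. Volume: V(t) = V₀ + (Q_in − Q_out) t = 991 + 9.3000 t; V(82.4) = 1757.3 L.
No ammonia enters, so dm/dt = −Q_out · (m/V).
Separate: dm/m = −Q_out dt/V(t) ⇒ ln(m/m₀) = −(Q_out/(Q_in−Q_out)) ln(V/V₀).
m = m₀ (V₀/V)^(Q_out/(Q_in−Q_out)) = 67.7 × (991/1757.3)^(2.3226) = 17.897 mg.
C = m/V = 17.897/1757.3 = 0.010184 mg/L.

0.0102 mg/L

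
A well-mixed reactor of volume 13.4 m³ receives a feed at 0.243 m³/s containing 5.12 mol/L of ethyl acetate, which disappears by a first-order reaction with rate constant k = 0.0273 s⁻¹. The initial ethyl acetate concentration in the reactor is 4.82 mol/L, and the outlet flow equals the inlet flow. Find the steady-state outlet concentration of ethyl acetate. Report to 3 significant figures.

2.04 mol/L

Accumulation = in − out − consumed: V dC/dt = Q C_in − Q C − k V C.
At steady state: 0 = Q C_in − (Q + kV) C_ss, so C_ss = Q C_in/(Q + kV).
C_ss = 0.243·5.12/(0.243 + 0.0273·13.4) = 1.2442/0.60882 = 2.0436 mol/L.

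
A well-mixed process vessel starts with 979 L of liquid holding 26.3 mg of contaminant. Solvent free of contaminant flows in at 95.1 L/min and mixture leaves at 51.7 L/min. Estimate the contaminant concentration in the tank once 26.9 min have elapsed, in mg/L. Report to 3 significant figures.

0.00481 mg/L

Let m(t) be the amount of contaminant. Volume: V(t) = V₀ + (Q_in − Q_out) t = 979 + 43.400 t; V(26.9) = 2146.5 L.
No contaminant enters, so dm/dt = −Q_out · (m/V).
Separate: dm/m = −Q_out dt/V(t) ⇒ ln(m/m₀) = −(Q_out/(Q_in−Q_out)) ln(V/V₀).
m = m₀ (V₀/V)^(Q_out/(Q_in−Q_out)) = 26.3 × (979/2146.5)^(1.1912) = 10.323 mg.
C = m/V = 10.323/2146.5 = 0.0048094 mg/L.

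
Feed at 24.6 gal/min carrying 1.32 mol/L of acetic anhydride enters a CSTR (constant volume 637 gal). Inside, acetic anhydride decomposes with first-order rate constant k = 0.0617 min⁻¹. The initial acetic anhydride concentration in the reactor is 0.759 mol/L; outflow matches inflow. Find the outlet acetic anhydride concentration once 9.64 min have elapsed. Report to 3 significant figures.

Accumulation = in − out − consumed: V dC/dt = Q C_in − Q C − k V C.
This is linear with rate a = Q/V + k = 0.10032 min⁻¹.
C_ss = Q C_in/(Q + kV) = 0.50815 mol/L; C(t) = C_ss + (C₀ − C_ss) e^(−a t).
C(9.64) = 0.50815 + (0.25085)·e^(−0.10032·9.64) = 0.50815 + (0.25085)·0.38020 = 0.60352 mol/L.

0.604 mol/L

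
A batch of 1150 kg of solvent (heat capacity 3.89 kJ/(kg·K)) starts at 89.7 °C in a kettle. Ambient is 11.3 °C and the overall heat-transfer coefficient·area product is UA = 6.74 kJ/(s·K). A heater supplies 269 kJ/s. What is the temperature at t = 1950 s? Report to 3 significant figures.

53.2 °C

Lumped-capacitance energy balance: M c_p dT/dt = UA(T_amb − T) + Q̇.
dT/dt = (T_ss − T)/τ with T_ss = T_amb + Q̇/UA = 11.3 + 269/6.74 = 51.211 °C, τ = M c_p/UA = 1150·3.89/6.74 = 663.72 s.
Solution: T(t) = T_ss + (T₀ − T_ss) e^(−t/τ).
T(1950) = 51.211 + (38.489)·0.052973 = 53.250 °C.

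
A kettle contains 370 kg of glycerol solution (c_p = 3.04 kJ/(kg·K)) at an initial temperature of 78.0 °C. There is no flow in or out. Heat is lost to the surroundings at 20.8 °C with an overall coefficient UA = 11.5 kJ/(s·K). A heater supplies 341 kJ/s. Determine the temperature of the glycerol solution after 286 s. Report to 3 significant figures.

51.9 °C

Lumped-capacitance energy balance: M c_p dT/dt = UA(T_amb − T) + Q̇.
dT/dt = (T_ss − T)/τ with T_ss = T_amb + Q̇/UA = 20.8 + 341/11.5 = 50.452 °C, τ = M c_p/UA = 370·3.04/11.5 = 97.809 s.
Solution: T(t) = T_ss + (T₀ − T_ss) e^(−t/τ).
T(286) = 50.452 + (27.548)·0.053714 = 51.932 °C.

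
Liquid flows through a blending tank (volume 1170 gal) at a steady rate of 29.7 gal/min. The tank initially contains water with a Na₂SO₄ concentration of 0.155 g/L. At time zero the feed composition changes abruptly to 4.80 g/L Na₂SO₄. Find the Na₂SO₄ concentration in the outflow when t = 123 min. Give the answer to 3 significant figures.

4.60 g/L

Species balance on the tank: V dC/dt = Q(C_in − C).
So dC/dt = (C_in − C)/τ with τ = V/Q = 1170/29.7 = 39.394 min.
Integrating: C(t) = C_in + (C₀ − C_in) e^(−t/τ).
C(123) = 4.80 + (0.155 − 4.80)·e^(−123/39.394) = 4.80 + (-4.6450)·0.044055 = 4.5954 g/L.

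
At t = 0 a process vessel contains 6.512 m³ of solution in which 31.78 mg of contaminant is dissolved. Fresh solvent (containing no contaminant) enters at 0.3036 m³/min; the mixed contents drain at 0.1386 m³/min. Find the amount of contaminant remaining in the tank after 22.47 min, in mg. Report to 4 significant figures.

Total volume: dV/dt = Q_in − Q_out = 0.165000 m³/min, so V(t) = 6.512 + 0.165000 t and V(22.47) = 10.2195 m³.
Solute balance: dm/dt = 0 − Q_out C = −Q_out m/V(t).
dm/m = −Q_out dt/(V₀ + 0.165000 t); integrating gives ln(m/m₀) = −(Q_out/(Q_in−Q_out)) ln(V/V₀).
m = m₀ (V₀/V)^(Q_out/(Q_in−Q_out)) = 31.78 × (6.512/10.2195)^(0.840000) = 21.7646 mg.

21.76 mg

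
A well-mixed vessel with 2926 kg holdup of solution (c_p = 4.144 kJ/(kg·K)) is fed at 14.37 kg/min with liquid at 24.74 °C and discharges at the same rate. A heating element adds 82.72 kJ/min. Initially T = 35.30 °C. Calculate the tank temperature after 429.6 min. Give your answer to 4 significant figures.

27.24 °C

M c_p dT/dt = ṁ c_p (T_in − T) + Q̇.
τ = M/ṁ = 203.619 min; T_ss = T_in + Q̇/(ṁ c_p) = 24.74 + 82.72/(14.37·4.144) = 26.1291 °C.
Integrating: T(t) = T_ss + (T₀ − T_ss) e^(−t/τ).
T(429.6) = 26.1291 + (9.17090)·e^(−429.6/203.619) = 26.1291 + (9.17090)·0.121259 = 27.2412 °C.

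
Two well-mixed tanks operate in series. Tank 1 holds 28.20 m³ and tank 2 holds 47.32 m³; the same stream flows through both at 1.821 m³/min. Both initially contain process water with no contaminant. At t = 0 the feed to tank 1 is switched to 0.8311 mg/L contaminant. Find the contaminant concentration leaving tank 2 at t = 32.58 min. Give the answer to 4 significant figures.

Time constants: τᵢ = Vᵢ/Q for each well-mixed tank.
τ₁ = 28.20/1.821 = 15.4860 min; τ₂ = 47.32/1.821 = 25.9857 min.
Solving the cascade with C₁(0)=C₂(0)=0 gives C₂(t) = C_in[1 − (τ₁ e^(−t/τ₁) − τ₂ e^(−t/τ₂))/(τ₁ − τ₂)].
At t = 32.58: e^(−t/τ₁) = 0.121988, e^(−t/τ₂) = 0.285428.
C₂ = 0.8311·[1 − (15.4860·0.121988 − 25.9857·0.285428)/(-10.4997)] = 0.8311·0.473514 = 0.393538 mg/L.

0.3935 mg/L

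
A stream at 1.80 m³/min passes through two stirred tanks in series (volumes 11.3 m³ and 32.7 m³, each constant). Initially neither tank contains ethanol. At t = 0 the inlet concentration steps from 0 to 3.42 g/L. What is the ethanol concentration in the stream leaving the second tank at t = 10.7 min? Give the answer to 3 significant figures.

0.849 g/L

Species balance on tank i: dCᵢ/dt = (Cᵢ₋₁ − Cᵢ)/τᵢ with τᵢ = Vᵢ/Q.
τ₁ = 11.3/1.80 = 6.2778 min; τ₂ = 32.7/1.80 = 18.167 min.
Solving the cascade with C₁(0)=C₂(0)=0 gives C₂(t) = C_in[1 − (τ₁ e^(−t/τ₁) − τ₂ e^(−t/τ₂))/(τ₁ − τ₂)].
At t = 10.7: e^(−t/τ₁) = 0.18188, e^(−t/τ₂) = 0.55489.
C₂ = 3.42·[1 − (6.2778·0.18188 − 18.167·0.55489)/(-11.889)] = 3.42·0.24815 = 0.84867 g/L.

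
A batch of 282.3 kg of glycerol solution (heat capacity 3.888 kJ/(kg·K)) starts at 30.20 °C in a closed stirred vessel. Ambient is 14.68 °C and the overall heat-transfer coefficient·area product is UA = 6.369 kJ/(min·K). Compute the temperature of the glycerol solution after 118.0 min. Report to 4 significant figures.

22.51 °C

M c_p dT/dt = −UA(T − T_amb).
dT/dt = (T_ss − T)/τ with T_ss = T_amb = 14.6800 °C, τ = M c_p/UA = 282.3·3.888/6.369 = 172.332 min.
This is linear first-order; T(t) = T_ss + (T₀ − T_ss) e^(−t/τ).
T(118.0) = 14.6800 + (15.5200)·0.504229 = 22.5056 °C.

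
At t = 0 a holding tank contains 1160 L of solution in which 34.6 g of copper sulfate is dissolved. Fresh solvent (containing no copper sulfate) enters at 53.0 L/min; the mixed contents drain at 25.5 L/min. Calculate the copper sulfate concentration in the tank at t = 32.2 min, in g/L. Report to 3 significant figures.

0.0100 g/L

Let m(t) be the amount of copper sulfate. Volume: V(t) = V₀ + (Q_in − Q_out) t = 1160 + 27.500 t; V(32.2) = 2045.5 L.
No copper sulfate enters, so dm/dt = −Q_out · (m/V).
dm/m = −Q_out dt/(V₀ + 27.500 t); integrating gives ln(m/m₀) = −(Q_out/(Q_in−Q_out)) ln(V/V₀).
m = m₀ (V₀/V)^(Q_out/(Q_in−Q_out)) = 34.6 × (1160/2045.5)^(0.92727) = 20.448 g.
C = m/V = 20.448/2045.5 = 0.0099966 g/L.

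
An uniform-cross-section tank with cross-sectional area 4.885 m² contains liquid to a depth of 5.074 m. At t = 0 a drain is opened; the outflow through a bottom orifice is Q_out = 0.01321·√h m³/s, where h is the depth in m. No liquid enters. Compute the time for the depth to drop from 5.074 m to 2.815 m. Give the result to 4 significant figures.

A dh/dt = −Q_out = −0.01321 √h.
This is separable: 2 d(√h)/dt = −0.01321/A, so √h = √h₀ − (0.01321/(2A)) t.
t = 2A(√h₀ − √h)/0.01321 = 2·4.885·(√5.074 − √2.815)/0.01321
  = 9.77000 × (2.25255 − 1.67780) / 0.01321 = 425.086 s.

425.1 s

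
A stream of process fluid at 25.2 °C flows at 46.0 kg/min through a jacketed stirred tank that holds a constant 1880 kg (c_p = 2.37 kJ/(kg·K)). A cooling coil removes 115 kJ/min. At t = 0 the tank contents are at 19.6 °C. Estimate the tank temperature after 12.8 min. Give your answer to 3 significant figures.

Heat balance on the well-mixed liquid: M c_p dT/dt = ṁ c_p (T_in − T) − 115.
Rearrange: dT/dt = (T_ss − T)/τ with τ = M/ṁ = 40.870 min and T_ss = T_in − Q̇/(ṁ c_p) = 24.145 °C.
Solution: T(t) = T_ss + (T₀ − T_ss) e^(−t/τ).
T(12.8) = 24.145 + (-4.5451)·e^(−12.8/40.870) = 24.145 + (-4.5451)·0.73111 = 20.822 °C.

20.8 °C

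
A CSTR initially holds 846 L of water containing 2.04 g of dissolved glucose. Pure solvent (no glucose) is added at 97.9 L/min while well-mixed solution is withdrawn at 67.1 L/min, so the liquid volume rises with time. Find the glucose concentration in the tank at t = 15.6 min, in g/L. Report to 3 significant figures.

0.000577 g/L

Total volume: dV/dt = Q_in − Q_out = 30.800 L/min, so V(t) = 846 + 30.800 t and V(15.6) = 1326.5 L.
Solute balance: dm/dt = 0 − Q_out C = −Q_out m/V(t).
dm/m = −Q_out dt/(V₀ + 30.800 t); integrating gives ln(m/m₀) = −(Q_out/(Q_in−Q_out)) ln(V/V₀).
m = m₀ (V₀/V)^(Q_out/(Q_in−Q_out)) = 2.04 × (846/1326.5)^(2.1786) = 0.76575 g.
C = m/V = 0.76575/1326.5 = 0.00057728 g/L.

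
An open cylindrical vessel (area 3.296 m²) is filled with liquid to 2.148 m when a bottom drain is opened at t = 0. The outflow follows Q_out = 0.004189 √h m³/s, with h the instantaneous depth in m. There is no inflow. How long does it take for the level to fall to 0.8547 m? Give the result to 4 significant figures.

With no inflow, A dh/dt = −0.004189 √h.
This is separable: 2 d(√h)/dt = −0.004189/A, so √h = √h₀ − (0.004189/(2A)) t.
t = 2A(√h₀ − √h)/0.004189 = 2·3.296·(√2.148 − √0.8547)/0.004189
  = 6.59200 × (1.46561 − 0.924500) / 0.004189 = 851.509 s.

851.5 s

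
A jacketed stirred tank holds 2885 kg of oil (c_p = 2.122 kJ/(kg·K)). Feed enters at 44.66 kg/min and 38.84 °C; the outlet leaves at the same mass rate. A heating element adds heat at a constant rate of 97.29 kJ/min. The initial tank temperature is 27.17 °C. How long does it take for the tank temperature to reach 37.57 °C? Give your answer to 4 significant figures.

110.5 min

M c_p dT/dt = ṁ c_p (T_in − T) + Q̇.
τ = M/ṁ = 64.5992 min; T_ss = T_in + Q̇/(ṁ c_p) = 39.8666 °C.
T(t) = T_ss + (T₀ − T_ss) e^(−t/τ). Set T = 37.57:
e^(−t/τ) = (37.57 − 39.8666)/(27.17 − 39.8666) = 0.180884
t = −64.5992 · ln(0.180884) = 110.458 min.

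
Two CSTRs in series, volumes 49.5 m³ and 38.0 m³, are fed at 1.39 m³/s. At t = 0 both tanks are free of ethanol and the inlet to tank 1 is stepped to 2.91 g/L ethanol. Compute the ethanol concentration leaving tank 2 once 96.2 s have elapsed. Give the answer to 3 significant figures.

Species balance on tank i: dCᵢ/dt = (Cᵢ₋₁ − Cᵢ)/τᵢ with τᵢ = Vᵢ/Q.
τ₁ = 49.5/1.39 = 35.612 s; τ₂ = 38.0/1.39 = 27.338 s.
Solving the cascade with C₁(0)=C₂(0)=0 gives C₂(t) = C_in[1 − (τ₁ e^(−t/τ₁) − τ₂ e^(−t/τ₂))/(τ₁ − τ₂)].
At t = 96.2: e^(−t/τ₁) = 0.067113, e^(−t/τ₂) = 0.029632.
C₂ = 2.91·[1 − (35.612·0.067113 − 27.338·0.029632)/(8.2734)] = 2.91·0.80904 = 2.3543 g/L.

2.35 g/L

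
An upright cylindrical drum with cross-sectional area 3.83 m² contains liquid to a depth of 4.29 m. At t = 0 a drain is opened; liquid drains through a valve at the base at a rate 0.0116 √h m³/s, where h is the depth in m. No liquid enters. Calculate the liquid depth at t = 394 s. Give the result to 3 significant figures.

2.17 m

Accumulation of liquid (constant cross-section A): A dh/dt = −0.0116 √h.
This is separable: 2 d(√h)/dt = −0.0116/A, so √h = √h₀ − (0.0116/(2A)) t.
√h = √4.29 − 0.0116·394/(2·3.83) = 2.0712 − 0.59666 = 1.4746.
h = 1.4746² = 2.1744 m.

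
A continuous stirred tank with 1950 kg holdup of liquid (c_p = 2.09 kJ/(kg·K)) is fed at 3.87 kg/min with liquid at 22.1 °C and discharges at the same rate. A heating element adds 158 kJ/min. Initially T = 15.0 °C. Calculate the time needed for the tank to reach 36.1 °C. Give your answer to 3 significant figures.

M c_p dT/dt = ṁ c_p (T_in − T) + Q̇.
τ = M/ṁ = 503.88 min; T_ss = T_in + Q̇/(ṁ c_p) = 41.634 °C.
T(t) = T_ss + (T₀ − T_ss) e^(−t/τ). Set T = 36.1:
e^(−t/τ) = (36.1 − 41.634)/(15.0 − 41.634) = 0.20779
t = −503.88 · ln(0.20779) = 791.70 min.

792 min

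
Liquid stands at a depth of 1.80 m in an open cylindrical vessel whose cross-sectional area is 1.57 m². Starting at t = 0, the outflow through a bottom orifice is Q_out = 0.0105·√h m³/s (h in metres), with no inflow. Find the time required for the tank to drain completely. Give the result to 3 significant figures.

401 s

Accumulation of liquid (constant cross-section A): A dh/dt = −0.0105 √h.
∫ h^(−1/2) dh = −(0.0105/A) ∫ dt, giving 2√h = 2√h₀ − (0.0105/A) t.
Set h = 0: 2√h₀ = (0.0105/A) t_empty ⇒ t_empty = 2A√h₀/0.0105.
t_empty = 2·1.57·√1.80/0.0105 = 3.1400·1.3416/0.0105 = 401.21 s.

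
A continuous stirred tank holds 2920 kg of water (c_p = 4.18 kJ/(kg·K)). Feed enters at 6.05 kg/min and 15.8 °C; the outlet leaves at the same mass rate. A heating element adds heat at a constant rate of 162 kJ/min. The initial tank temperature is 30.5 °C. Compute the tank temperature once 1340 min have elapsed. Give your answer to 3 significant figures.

Heat balance on the well-mixed liquid: M c_p dT/dt = ṁ c_p (T_in − T) + 162.
Rearrange: dT/dt = (T_ss − T)/τ with τ = M/ṁ = 482.64 min and T_ss = T_in + Q̇/(ṁ c_p) = 22.206 °C.
Integrating: T(t) = T_ss + (T₀ − T_ss) e^(−t/τ).
T(1340) = 22.206 + (8.2941)·e^(−1340/482.64) = 22.206 + (8.2941)·0.062264 = 22.722 °C.

22.7 °C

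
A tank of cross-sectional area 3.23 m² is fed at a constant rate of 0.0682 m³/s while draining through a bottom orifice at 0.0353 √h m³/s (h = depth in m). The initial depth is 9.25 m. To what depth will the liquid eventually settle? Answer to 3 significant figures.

3.73 m

A dh/dt = Q_in − 0.0353 √h. Steady state requires inflow = outflow:
Q_in = 0.0353 √h_ss ⇒ √h_ss = 0.0682/0.0353 = 1.9320.
h_ss = 1.9320² = 3.7327 m. (Since h₀ = 9.25 m > h_ss, the level will fall toward this value.)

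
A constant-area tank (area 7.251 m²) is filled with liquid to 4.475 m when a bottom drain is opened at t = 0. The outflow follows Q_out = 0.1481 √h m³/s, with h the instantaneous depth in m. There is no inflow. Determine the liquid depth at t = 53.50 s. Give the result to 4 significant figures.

A dh/dt = −Q_out = −0.1481 √h.
This is separable: 2 d(√h)/dt = −0.1481/A, so √h = √h₀ − (0.1481/(2A)) t.
√h = √4.475 − 0.1481·53.50/(2·7.251) = 2.11542 − 0.546363 = 1.56906.
h = 1.56906² = 2.46194 m.

2.462 m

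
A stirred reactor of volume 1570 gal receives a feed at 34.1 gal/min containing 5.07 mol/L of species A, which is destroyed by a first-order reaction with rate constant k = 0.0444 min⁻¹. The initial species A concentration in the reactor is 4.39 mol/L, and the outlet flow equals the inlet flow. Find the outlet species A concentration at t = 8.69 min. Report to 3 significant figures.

V dC/dt = Q(C_in − C) − k V C.
This is linear with rate a = Q/V + k = 0.066120 min⁻¹.
C_ss = Q C_in/(Q + kV) = 1.6654 mol/L; C(t) = C_ss + (C₀ − C_ss) e^(−a t).
C(8.69) = 1.6654 + (2.7246)·e^(−0.066120·8.69) = 1.6654 + (2.7246)·0.56294 = 3.1992 mol/L.

3.20 mol/L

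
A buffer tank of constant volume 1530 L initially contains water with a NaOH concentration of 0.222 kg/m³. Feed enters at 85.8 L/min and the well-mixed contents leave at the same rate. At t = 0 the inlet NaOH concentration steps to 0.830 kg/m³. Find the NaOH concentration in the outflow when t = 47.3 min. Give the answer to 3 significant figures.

0.787 kg/m³

Transient balance on the dissolved component: V dC/dt = Q(C_in − C).
So dC/dt = (C_in − C)/τ with τ = V/Q = 1530/85.8 = 17.832 min.
This is linear first-order; C(t) = C_in + (C₀ − C_in) e^(−t/τ).
C(47.3) = 0.830 + (0.222 − 0.830)·e^(−47.3/17.832) = 0.830 + (-0.60800)·0.070474 = 0.78715 kg/m³.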